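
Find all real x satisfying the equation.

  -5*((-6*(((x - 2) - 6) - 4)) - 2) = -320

Step 1. [-5*((-6*(((x - 2) - 6) - 4)) - 2) = -320] divide by the outer -5, so div: (-6*(((x - 2) - 6) - 4)) - 2 = 64.
Step 2. [(-6*(((x - 2) - 6) - 4)) - 2 = 64] -2 is outermost — add 2 both sides, so sub: -6*(((x - 2) - 6) - 4) = 66.
Step 3. [-6*(((x - 2) - 6) - 4) = 66] -6 out front; divide by -6 ⇒ div: ((x - 2) - 6) - 4 = -11.
Step 4. [((x - 2) - 6) - 4 = -11] the outer -4 inverts by adding 4. So sub: (x - 2) - 6 = -7.
Step 5. [(x - 2) - 6 = -7] 6 comes off first (add 6), so sub: x - 2 = -1.
Step 6. [x - 2 = -1] the outer -2 inverts by adding 2, so sub: x = 1.

Answer: x ∈ {1}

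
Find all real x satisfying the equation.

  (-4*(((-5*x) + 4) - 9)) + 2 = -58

Step 1. [(-4*(((-5*x) + 4) - 9)) + 2 = -58] subtract 2: x sits inside (… + 2). So sub: -4*(((-5*x) + 4) - 9) = -60.
Step 2. [-4*(((-5*x) + 4) - 9) = -60] -4 out front; divide by -4. So div: ((-5*x) + 4) - 9 = 15.
Step 3. [((-5*x) + 4) - 9 = 15] the outer -9 inverts by adding 9. So sub: (-5*x) + 4 = 24.
Step 4. [(-5*x) + 4 = 24] +4 is outermost — subtract 4 both sides ⇒ sub: -5*x = 20.
Step 5. [-5*x = 20] divide by the outer -5, so div: x = -4.

Answer: x ∈ {-4}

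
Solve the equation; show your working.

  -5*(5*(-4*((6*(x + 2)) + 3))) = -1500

Step 1. [-5*(5*(-4*((6*(x + 2)) + 3))) = -1500] leading coefficient -5: divide by -5, so div: 5*(-4*((6*(x + 2)) + 3)) = 300.
Step 2. [5*(-4*((6*(x + 2)) + 3)) = 300] LHS = 5·(…); ÷5 both sides, so div: -4*((6*(x + 2)) + 3) = 60.
Step 3. [-4*((6*(x + 2)) + 3) = 60] -4 out front; divide by -4 ⇒ div: (6*(x + 2)) + 3 = -15.
Step 4. [(6*(x + 2)) + 3 = -15] +3 is outermost — subtract 3 both sides. So sub: 6*(x + 2) = -18.
Step 5. [6*(x + 2) = -18] leading coefficient 6: divide by 6, so div: x + 2 = -3.
Step 6. [x + 2 = -3] 2 comes off first (subtract 2). So sub: x = -5.

Answer: x ∈ {-5}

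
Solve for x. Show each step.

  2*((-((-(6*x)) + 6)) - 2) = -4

Step 1. [2*((-((-(6*x)) + 6)) - 2) = -4] 2 out front; divide by 2. So div: (-((-(6*x)) + 6)) - 2 = -2.
Step 2. [(-((-(6*x)) + 6)) - 2 = -2] the outer -2 inverts by adding 2 ⇒ sub: -((-(6*x)) + 6) = 0.
Step 3. [-((-(6*x)) + 6) = 0] flip signs both sides, so neg: (-(6*x)) + 6 = 0.
Step 4. [(-(6*x)) + 6 = 0] the outer +6 inverts by subtracting 6, so sub: -(6*x) = -6.
Step 5. [-(6*x) = -6] flip signs both sides. So neg: 6*x = 6.
Step 6. [6*x = 6] leading coefficient 6: divide by 6. So div: x = 1.

Answer: x ∈ {1}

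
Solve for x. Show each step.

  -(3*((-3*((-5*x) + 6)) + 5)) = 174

Step 1. [-(3*((-3*((-5*x) + 6)) + 5)) = 174] flip signs both sides. So neg: 3*((-3*((-5*x) + 6)) + 5) = -174.
Step 2. [3*((-3*((-5*x) + 6)) + 5) = -174] LHS = 3·(…); ÷3 both sides, so div: (-3*((-5*x) + 6)) + 5 = -58.
Step 3. [(-3*((-5*x) + 6)) + 5 = -58] +5 is outermost — subtract 5 both sides, so sub: -3*((-5*x) + 6) = -63.
Step 4. [-3*((-5*x) + 6) = -63] leading coefficient -3: divide by -3, so div: (-5*x) + 6 = 21.
Step 5. [(-5*x) + 6 = 21] the outer +6 inverts by subtracting 6 ⇒ sub: -5*x = 15.
Step 6. [-5*x = 15] leading coefficient -5: divide by -5, so div: x = -3.

Answer: x ∈ {-3}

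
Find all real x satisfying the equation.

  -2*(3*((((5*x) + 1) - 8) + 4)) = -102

Step 1. [-2*(3*((((5*x) + 1) - 8) + 4)) = -102] divide by the outer -2, so div: 3*((((5*x) + 1) - 8) + 4) = 51.
Step 2. [3*((((5*x) + 1) - 8) + 4) = 51] LHS = 3·(…); ÷3 both sides ⇒ div: (((5*x) + 1) - 8) + 4 = 17.
Step 3. [(((5*x) + 1) - 8) + 4 = 17] subtract 4: x sits inside (… + 4), so sub: ((5*x) + 1) - 8 = 13.
Step 4. [((5*x) + 1) - 8 = 13] -8 is outermost — add 8 both sides. So sub: (5*x) + 1 = 21.
Step 5. [(5*x) + 1 = 21] 1 comes off first (subtract 1) ⇒ sub: 5*x = 20.
Step 6. [5*x = 20] LHS = 5·(…); ÷5 both sides ⇒ div: x = 4.

Answer: x ∈ {4}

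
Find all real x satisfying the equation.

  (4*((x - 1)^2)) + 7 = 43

Step 1. [(4*((x - 1)^2)) + 7 = 43] peel the +7: subtract 7 from each side. So sub: 4*((x - 1)^2) = 36.
Step 2. [4*((x - 1)^2) = 36] 4 out front; divide by 4 ⇒ div: (x - 1)^2 = 9.
Step 3. [(x - 1)^2 = 9] 9 ≥ 0, LHS is (·)² — take ±√. So sqrt: x - 1 = 3 or -3.
Step 4. [x - 1 = 3 or -3] add 1: x sits inside (… - 1) ⇒ sub: x = 4 or -2.

Answer: x ∈ {-2, 4}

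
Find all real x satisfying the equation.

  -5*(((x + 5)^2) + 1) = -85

Step 1. [-5*(((x + 5)^2) + 1) = -85] -5·(inner) — divide through by -5 ⇒ div: ((x + 5)^2) + 1 = 17.
Step 2. [((x + 5)^2) + 1 = 17] the outer +1 inverts by subtracting 1. So sub: (x + 5)^2 = 16.
Step 3. [(x + 5)^2 = 16] LHS squared, RHS 16 ≥ 0: apply √ (±) ⇒ sqrt: x + 5 = 4 or -4.
Step 4. [x + 5 = 4 or -4] 5 comes off first (subtract 5), so sub: x = -1 or -9.

Answer: x ∈ {-9, -1}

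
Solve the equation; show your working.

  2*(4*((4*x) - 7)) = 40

Step 1. [2*(4*((4*x) - 7)) = 40] leading coefficient 2: divide by 2 ⇒ div: 4*((4*x) - 7) = 20.
Step 2. [4*((4*x) - 7) = 20] 4·(inner) — divide through by 4 ⇒ div: (4*x) - 7 = 5.
Step 3. [(4*x) - 7 = 5] peel the -7: add 7 from each side, so sub: 4*x = 12.
Step 4. [4*x = 12] 4 out front; divide by 4. So div: x = 3.

Answer: x ∈ {3}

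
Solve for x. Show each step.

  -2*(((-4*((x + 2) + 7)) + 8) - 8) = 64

Step 1. [-2*(((-4*((x + 2) + 7)) + 8) - 8) = 64] LHS = -2·(…); ÷-2 both sides, so div: ((-4*((x + 2) + 7)) + 8) - 8 = -32.
Step 2. [((-4*((x + 2) + 7)) + 8) - 8 = -32] 8 comes off first (add 8), so sub: (-4*((x + 2) + 7)) + 8 = -24.
Step 3. [(-4*((x + 2) + 7)) + 8 = -24] subtract 8: x sits inside (… + 8) ⇒ sub: -4*((x + 2) + 7) = -32.
Step 4. [-4*((x + 2) + 7) = -32] divide by the outer -4. So div: (x + 2) + 7 = 8.
Step 5. [(x + 2) + 7 = 8] subtract 7: x sits inside (… + 7) ⇒ sub: x + 2 = 1.
Step 6. [x + 2 = 1] +2 is outermost — subtract 2 both sides, so sub: x = -1.

Answer: x ∈ {-1}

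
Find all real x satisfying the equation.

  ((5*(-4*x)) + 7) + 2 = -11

Step 1. [((5*(-4*x)) + 7) + 2 = -11] 2 comes off first (subtract 2). So sub: (5*(-4*x)) + 7 = -13.
Step 2. [(5*(-4*x)) + 7 = -13] +7 is outermost — subtract 7 both sides. So sub: 5*(-4*x) = -20.
Step 3. [5*(-4*x) = -20] LHS = 5·(…); ÷5 both sides. So div: -4*x = -4.
Step 4. [-4*x = -4] LHS = -4·(…); ÷-4 both sides. So div: x = 1.

Answer: x ∈ {1}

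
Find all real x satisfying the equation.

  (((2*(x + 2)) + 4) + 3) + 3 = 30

Step 1. [(((2*(x + 2)) + 4) + 3) + 3 = 30] 3 comes off first (subtract 3). So sub: ((2*(x + 2)) + 4) + 3 = 27.
Step 2. [((2*(x + 2)) + 4) + 3 = 27] subtract 3: x sits inside (… + 3). So sub: (2*(x + 2)) + 4 = 24.
Step 3. [(2*(x + 2)) + 4 = 24] 2 | LHS and 2 | 24: pull 2 out ⇒ factor: (x + 2) + 2 = 12.
Step 4. [(x + 2) + 2 = 12] +2 is outermost — subtract 2 both sides. So sub: x + 2 = 10.
Step 5. [x + 2 = 10] 2 comes off first (subtract 2), so sub: x = 8.

Answer: x ∈ {8}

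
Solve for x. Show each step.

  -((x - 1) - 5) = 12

Step 1. [-((x - 1) - 5) = 12] flip signs both sides ⇒ neg: (x - 1) - 5 = -12.
Step 2. [(x - 1) - 5 = -12] -5 is outermost — add 5 both sides ⇒ sub: x - 1 = -7.
Step 3. [x - 1 = -7] peel the -1: add 1 from each side, so sub: x = -6.

Answer: x ∈ {-6}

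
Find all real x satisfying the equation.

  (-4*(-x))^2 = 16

Step 1. [(-4*(-x))^2 = 16] LHS squared, RHS 16 ≥ 0: apply √ (±) ⇒ sqrt: -4*(-x) = 4 or -4.
Step 2. [-4*(-x) = 4 or -4] -4·(inner) — divide through by -4, so div: -x = -1 or 1.
Step 3. [-x = -1 or 1] flip signs both sides. So neg: x = 1 or -1.

Answer: x ∈ {-1, 1}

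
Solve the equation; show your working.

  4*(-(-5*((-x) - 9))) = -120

Step 1. [4*(-(-5*((-x) - 9))) = -120] leading coefficient 4: divide by 4, so div: -(-5*((-x) - 9)) = -30.
Step 2. [-(-5*((-x) - 9)) = -30] leading − — multiply by −1, so neg: -5*((-x) - 9) = 30.
Step 3. [-5*((-x) - 9) = 30] divide by the outer -5, so div: (-x) - 9 = -6.
Step 4. [(-x) - 9 = -6] -9 is outermost — add 9 both sides ⇒ sub: -x = 3.
Step 5. [-x = 3] flip signs both sides, so neg: x = -3.

Answer: x ∈ {-3}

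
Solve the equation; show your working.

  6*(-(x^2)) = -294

Step 1. [6*(-(x^2)) = -294] divide by the outer 6 ⇒ div: -(x^2) = -49.
Step 2. [-(x^2) = -49] leading − — multiply by −1, so neg: x^2 = 49.
Step 3. [x^2 = 49] LHS squared, RHS 49 ≥ 0: apply √ (±), so sqrt: x = 7 or -7.

Answer: x ∈ {-7, 7}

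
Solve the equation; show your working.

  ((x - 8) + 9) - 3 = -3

Step 1. [((x - 8) + 9) - 3 = -3] -3 is outermost — add 3 both sides. So sub: (x - 8) + 9 = 0.
Step 2. [(x - 8) + 9 = 0] subtract 9: x sits inside (… + 9). So sub: x - 8 = -9.
Step 3. [x - 8 = -9] 8 comes off first (add 8) ⇒ sub: x = -1.

Answer: x ∈ {-1}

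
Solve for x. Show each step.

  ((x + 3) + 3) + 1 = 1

Step 1. [((x + 3) + 3) + 1 = 1] +1 is outermost — subtract 1 both sides ⇒ sub: (x + 3) + 3 = 0.
Step 2. [(x + 3) + 3 = 0] +3 is outermost — subtract 3 both sides. So sub: x + 3 = -3.
Step 3. [x + 3 = -3] +3 is outermost — subtract 3 both sides ⇒ sub: x = -6.

Answer: x ∈ {-6}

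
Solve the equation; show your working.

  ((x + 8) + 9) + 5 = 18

Step 1. [((x + 8) + 9) + 5 = 18] 5 comes off first (subtract 5) ⇒ sub: (x + 8) + 9 = 13.
Step 2. [(x + 8) + 9 = 13] subtract 9: x sits inside (… + 9). So sub: x + 8 = 4.
Step 3. [x + 8 = 4] subtract 8: x sits inside (… + 8), so sub: x = -4.

Answer: x ∈ {-4}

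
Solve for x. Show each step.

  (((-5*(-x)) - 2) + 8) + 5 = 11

Step 1. [(((-5*(-x)) - 2) + 8) + 5 = 11] +5 is outermost — subtract 5 both sides. So sub: ((-5*(-x)) - 2) + 8 = 6.
Step 2. [((-5*(-x)) - 2) + 8 = 6] the outer +8 inverts by subtracting 8, so sub: (-5*(-x)) - 2 = -2.
Step 3. [(-5*(-x)) - 2 = -2] peel the -2: add 2 from each side, so sub: -5*(-x) = 0.
Step 4. [-5*(-x) = 0] -5 out front; divide by -5 ⇒ div: -x = 0.
Step 5. [-x = 0] leading − — multiply by −1 ⇒ neg: x = 0.

Answer: x ∈ {0}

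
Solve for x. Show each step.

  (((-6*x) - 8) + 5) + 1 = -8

Step 1. [(((-6*x) - 8) + 5) + 1 = -8] subtract 1: x sits inside (… + 1) ⇒ sub: ((-6*x) - 8) + 5 = -9.
Step 2. [((-6*x) - 8) + 5 = -9] subtract 5: x sits inside (… + 5) ⇒ sub: (-6*x) - 8 = -14.
Step 3. [(-6*x) - 8 = -14] peel the -8: add 8 from each side. So sub: -6*x = -6.
Step 4. [-6*x = -6] leading coefficient -6: divide by -6 ⇒ div: x = 1.

Answer: x ∈ {1}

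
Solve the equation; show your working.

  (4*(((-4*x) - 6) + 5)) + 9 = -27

Step 1. [(4*(((-4*x) - 6) + 5)) + 9 = -27] subtract 9: x sits inside (… + 9), so sub: 4*(((-4*x) - 6) + 5) = -36.
Step 2. [4*(((-4*x) - 6) + 5) = -36] 4·(inner) — divide through by 4. So div: ((-4*x) - 6) + 5 = -9.
Step 3. [((-4*x) - 6) + 5 = -9] the outer +5 inverts by subtracting 5. So sub: (-4*x) - 6 = -14.
Step 4. [(-4*x) - 6 = -14] peel the -6: add 6 from each side, so sub: -4*x = -8.
Step 5. [-4*x = -8] leading coefficient -4: divide by -4 ⇒ div: x = 2.

Answer: x ∈ {2}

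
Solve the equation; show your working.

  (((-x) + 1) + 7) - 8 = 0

Step 1. [(((-x) + 1) + 7) - 8 = 0] -8 is outermost — add 8 both sides, so sub: ((-x) + 1) + 7 = 8.
Step 2. [((-x) + 1) + 7 = 8] subtract 7: x sits inside (… + 7), so sub: (-x) + 1 = 1.
Step 3. [(-x) + 1 = 1] peel the +1: subtract 1 from each side, so sub: -x = 0.
Step 4. [-x = 0] leading − — multiply by −1. So neg: x = 0.

Answer: x ∈ {0}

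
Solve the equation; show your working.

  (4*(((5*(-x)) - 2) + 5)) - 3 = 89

Step 1. [(4*(((5*(-x)) - 2) + 5)) - 3 = 89] peel the -3: add 3 from each side. So sub: 4*(((5*(-x)) - 2) + 5) = 92.
Step 2. [4*(((5*(-x)) - 2) + 5) = 92] 4·(inner) — divide through by 4, so div: ((5*(-x)) - 2) + 5 = 23.
Step 3. [((5*(-x)) - 2) + 5 = 23] +5 is outermost — subtract 5 both sides. So sub: (5*(-x)) - 2 = 18.
Step 4. [(5*(-x)) - 2 = 18] peel the -2: add 2 from each side, so sub: 5*(-x) = 20.
Step 5. [5*(-x) = 20] 5 out front; divide by 5 ⇒ div: -x = 4.
Step 6. [-x = 4] leading − — multiply by −1, so neg: x = -4.

Answer: x ∈ {-4}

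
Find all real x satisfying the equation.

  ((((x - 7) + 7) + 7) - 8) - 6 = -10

Step 1. [((((x - 7) + 7) + 7) - 8) - 6 = -10] add 6: x sits inside (… - 6) ⇒ sub: (((x - 7) + 7) + 7) - 8 = -4.
Step 2. [(((x - 7) + 7) + 7) - 8 = -4] -8 is outermost — add 8 both sides ⇒ sub: ((x - 7) + 7) + 7 = 4.
Step 3. [((x - 7) + 7) + 7 = 4] subtract 7: x sits inside (… + 7) ⇒ sub: (x - 7) + 7 = -3.
Step 4. [(x - 7) + 7 = -3] +7 is outermost — subtract 7 both sides ⇒ sub: x - 7 = -10.
Step 5. [x - 7 = -10] peel the -7: add 7 from each side ⇒ sub: x = -3.

Answer: x ∈ {-3}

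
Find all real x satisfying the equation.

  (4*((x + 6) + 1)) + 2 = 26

Step 1. [(4*((x + 6) + 1)) + 2 = 26] subtract 2: x sits inside (… + 2). So sub: 4*((x + 6) + 1) = 24.
Step 2. [4*((x + 6) + 1) = 24] LHS = 4·(…); ÷4 both sides ⇒ div: (x + 6) + 1 = 6.
Step 3. [(x + 6) + 1 = 6] +1 is outermost — subtract 1 both sides, so sub: x + 6 = 5.
Step 4. [x + 6 = 5] the outer +6 inverts by subtracting 6 ⇒ sub: x = -1.

Answer: x ∈ {-1}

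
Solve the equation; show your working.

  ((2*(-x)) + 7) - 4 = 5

Step 1. [((2*(-x)) + 7) - 4 = 5] peel the -4: add 4 from each side ⇒ sub: (2*(-x)) + 7 = 9.
Step 2. [(2*(-x)) + 7 = 9] peel the +7: subtract 7 from each side. So sub: 2*(-x) = 2.
Step 3. [2*(-x) = 2] leading coefficient 2: divide by 2, so div: -x = 1.
Step 4. [-x = 1] flip signs both sides ⇒ neg: x = -1.

Answer: x ∈ {-1}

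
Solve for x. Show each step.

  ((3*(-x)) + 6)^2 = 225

Step 1. [((3*(-x)) + 6)^2 = 225] 225 ≥ 0, LHS is (·)² — take ±√, so sqrt: (3*(-x)) + 6 = 15 or -15.
Step 2. [(3*(-x)) + 6 = 15 or -15] 3 divides every term; factor it out ⇒ factor: (-x) + 2 = 5 or -5.
Step 3. [(-x) + 2 = 5 or -5] subtract 2: x sits inside (… + 2) ⇒ sub: -x = 3 or -7.
Step 4. [-x = 3 or -7] leading − — multiply by −1, so neg: x = -3 or 7.

Answer: x ∈ {-3, 7}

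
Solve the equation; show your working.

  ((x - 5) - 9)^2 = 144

Step 1. [((x - 5) - 9)^2 = 144] √ both sides: 144 ≥ 0 gives two branches. So sqrt: (x - 5) - 9 = 12 or -12.
Step 2. [(x - 5) - 9 = 12 or -12] add 9: x sits inside (… - 9) ⇒ sub: x - 5 = 21 or -3.
Step 3. [x - 5 = 21 or -3] add 5: x sits inside (… - 5). So sub: x = 26 or 2.

Answer: x ∈ {2, 26}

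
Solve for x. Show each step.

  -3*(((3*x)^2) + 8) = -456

Step 1. [-3*(((3*x)^2) + 8) = -456] -3·(inner) — divide through by -3. So div: ((3*x)^2) + 8 = 152.
Step 2. [((3*x)^2) + 8 = 152] +8 is outermost — subtract 8 both sides, so sub: (3*x)^2 = 144.
Step 3. [(3*x)^2 = 144] 144 ≥ 0, LHS is (·)² — take ±√ ⇒ sqrt: 3*x = 12 or -12.
Step 4. [3*x = 12 or -12] leading coefficient 3: divide by 3, so div: x = 4 or -4.

Answer: x ∈ {-4, 4}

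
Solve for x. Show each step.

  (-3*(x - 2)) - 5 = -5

Step 1. [(-3*(x - 2)) - 5 = -5] the outer -5 inverts by adding 5 ⇒ sub: -3*(x - 2) = 0.
Step 2. [-3*(x - 2) = 0] LHS = -3·(…); ÷-3 both sides. So div: x - 2 = 0.
Step 3. [x - 2 = 0] 2 comes off first (add 2), so sub: x = 2.

Answer: x ∈ {2}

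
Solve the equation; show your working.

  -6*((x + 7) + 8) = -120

Step 1. [-6*((x + 7) + 8) = -120] divide by the outer -6. So div: (x + 7) + 8 = 20.
Step 2. [(x + 7) + 8 = 20] the outer +8 inverts by subtracting 8. So sub: x + 7 = 12.
Step 3. [x + 7 = 12] subtract 7: x sits inside (… + 7). So sub: x = 5.

Answer: x ∈ {5}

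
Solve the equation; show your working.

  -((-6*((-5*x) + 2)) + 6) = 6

Step 1. [-((-6*((-5*x) + 2)) + 6) = 6] LHS negated; negate both sides, so neg: (-6*((-5*x) + 2)) + 6 = -6.
Step 2. [(-6*((-5*x) + 2)) + 6 = -6] +6 is outermost — subtract 6 both sides. So sub: -6*((-5*x) + 2) = -12.
Step 3. [-6*((-5*x) + 2) = -12] -6·(inner) — divide through by -6. So div: (-5*x) + 2 = 2.
Step 4. [(-5*x) + 2 = 2] 2 comes off first (subtract 2). So sub: -5*x = 0.
Step 5. [-5*x = 0] leading coefficient -5: divide by -5 ⇒ div: x = 0.

Answer: x ∈ {0}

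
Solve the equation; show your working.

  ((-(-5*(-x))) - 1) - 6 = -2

Step 1. [((-(-5*(-x))) - 1) - 6 = -2] the outer -6 inverts by adding 6, so sub: (-(-5*(-x))) - 1 = 4.
Step 2. [(-(-5*(-x))) - 1 = 4] peel the -1: add 1 from each side, so sub: -(-5*(-x)) = 5.
Step 3. [-(-5*(-x)) = 5] LHS negated; negate both sides. So neg: -5*(-x) = -5.
Step 4. [-5*(-x) = -5] leading coefficient -5: divide by -5, so div: -x = 1.
Step 5. [-x = 1] flip signs both sides. So neg: x = -1.

Answer: x ∈ {-1}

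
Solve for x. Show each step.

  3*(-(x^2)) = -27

Step 1. [3*(-(x^2)) = -27] LHS = 3·(…); ÷3 both sides, so div: -(x^2) = -9.
Step 2. [-(x^2) = -9] flip signs both sides, so neg: x^2 = 9.
Step 3. [x^2 = 9] LHS squared, RHS 9 ≥ 0: apply √ (±) ⇒ sqrt: x = 3 or -3.

Answer: x ∈ {-3, 3}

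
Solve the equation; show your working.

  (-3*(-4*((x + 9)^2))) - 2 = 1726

Step 1. [(-3*(-4*((x + 9)^2))) - 2 = 1726] the outer -2 inverts by adding 2 ⇒ sub: -3*(-4*((x + 9)^2)) = 1728.
Step 2. [-3*(-4*((x + 9)^2)) = 1728] -3·(inner) — divide through by -3. So div: -4*((x + 9)^2) = -576.
Step 3. [-4*((x + 9)^2) = -576] divide by the outer -4. So div: (x + 9)^2 = 144.
Step 4. [(x + 9)^2 = 144] √ both sides: 144 ≥ 0 gives two branches. So sqrt: x + 9 = 12 or -12.
Step 5. [x + 9 = 12 or -12] the outer +9 inverts by subtracting 9 ⇒ sub: x = 3 or -21.

Answer: x ∈ {-21, 3}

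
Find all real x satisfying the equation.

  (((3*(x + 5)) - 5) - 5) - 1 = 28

Step 1. [(((3*(x + 5)) - 5) - 5) - 1 = 28] add 1: x sits inside (… - 1) ⇒ sub: ((3*(x + 5)) - 5) - 5 = 29.
Step 2. [((3*(x + 5)) - 5) - 5 = 29] the outer -5 inverts by adding 5 ⇒ sub: (3*(x + 5)) - 5 = 34.
Step 3. [(3*(x + 5)) - 5 = 34] the outer -5 inverts by adding 5 ⇒ sub: 3*(x + 5) = 39.
Step 4. [3*(x + 5) = 39] 3·(inner) — divide through by 3, so div: x + 5 = 13.
Step 5. [x + 5 = 13] +5 is outermost — subtract 5 both sides. So sub: x = 8.

Answer: x ∈ {8}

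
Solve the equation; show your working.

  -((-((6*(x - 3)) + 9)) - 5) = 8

Step 1. [-((-((6*(x - 3)) + 9)) - 5) = 8] flip signs both sides, so neg: (-((6*(x - 3)) + 9)) - 5 = -8.
Step 2. [(-((6*(x - 3)) + 9)) - 5 = -8] the outer -5 inverts by adding 5. So sub: -((6*(x - 3)) + 9) = -3.
Step 3. [-((6*(x - 3)) + 9) = -3] flip signs both sides, so neg: (6*(x - 3)) + 9 = 3.
Step 4. [(6*(x - 3)) + 9 = 3] 9 comes off first (subtract 9) ⇒ sub: 6*(x - 3) = -6.
Step 5. [6*(x - 3) = -6] LHS = 6·(…); ÷6 both sides, so div: x - 3 = -1.
Step 6. [x - 3 = -1] -3 is outermost — add 3 both sides ⇒ sub: x = 2.

Answer: x ∈ {2}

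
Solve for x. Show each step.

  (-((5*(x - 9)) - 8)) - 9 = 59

Step 1. [(-((5*(x - 9)) - 8)) - 9 = 59] the outer -9 inverts by adding 9, so sub: -((5*(x - 9)) - 8) = 68.
Step 2. [-((5*(x - 9)) - 8) = 68] leading − — multiply by −1 ⇒ neg: (5*(x - 9)) - 8 = -68.
Step 3. [(5*(x - 9)) - 8 = -68] -8 is outermost — add 8 both sides ⇒ sub: 5*(x - 9) = -60.
Step 4. [5*(x - 9) = -60] leading coefficient 5: divide by 5, so div: x - 9 = -12.
Step 5. [x - 9 = -12] peel the -9: add 9 from each side, so sub: x = -3.

Answer: x ∈ {-3}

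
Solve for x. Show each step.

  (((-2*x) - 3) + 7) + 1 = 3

Step 1. [(((-2*x) - 3) + 7) + 1 = 3] peel the +1: subtract 1 from each side ⇒ sub: ((-2*x) - 3) + 7 = 2.
Step 2. [((-2*x) - 3) + 7 = 2] +7 is outermost — subtract 7 both sides. So sub: (-2*x) - 3 = -5.
Step 3. [(-2*x) - 3 = -5] add 3: x sits inside (… - 3). So sub: -2*x = -2.
Step 4. [-2*x = -2] divide by the outer -2 ⇒ div: x = 1.

Answer: x ∈ {1}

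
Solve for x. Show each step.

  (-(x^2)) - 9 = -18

Step 1. [(-(x^2)) - 9 = -18] peel the -9: add 9 from each side. So sub: -(x^2) = -9.
Step 2. [-(x^2) = -9] flip signs both sides, so neg: x^2 = 9.
Step 3. [x^2 = 9] LHS squared, RHS 9 ≥ 0: apply √ (±) ⇒ sqrt: x = 3 or -3.

Answer: x ∈ {-3, 3}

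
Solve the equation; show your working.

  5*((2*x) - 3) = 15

Step 1. [5*((2*x) - 3) = 15] divide by the outer 5, so div: (2*x) - 3 = 3.
Step 2. [(2*x) - 3 = 3] 3 comes off first (add 3). So sub: 2*x = 6.
Step 3. [2*x = 6] 2 out front; divide by 2 ⇒ div: x = 3.

Answer: x ∈ {3}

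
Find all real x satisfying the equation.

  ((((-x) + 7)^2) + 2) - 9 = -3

Step 1. [((((-x) + 7)^2) + 2) - 9 = -3] add 9: x sits inside (… - 9). So sub: (((-x) + 7)^2) + 2 = 6.
Step 2. [(((-x) + 7)^2) + 2 = 6] subtract 2: x sits inside (… + 2), so sub: ((-x) + 7)^2 = 4.
Step 3. [((-x) + 7)^2 = 4] 4 ≥ 0, LHS is (·)² — take ±√. So sqrt: (-x) + 7 = 2 or -2.
Step 4. [(-x) + 7 = 2 or -2] peel the +7: subtract 7 from each side. So sub: -x = -5 or -9.
Step 5. [-x = -5 or -9] flip signs both sides ⇒ neg: x = 5 or 9.

Answer: x ∈ {5, 9}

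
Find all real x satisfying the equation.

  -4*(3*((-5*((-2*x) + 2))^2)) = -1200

Step 1. [-4*(3*((-5*((-2*x) + 2))^2)) = -1200] LHS = -4·(…); ÷-4 both sides, so div: 3*((-5*((-2*x) + 2))^2) = 300.
Step 2. [3*((-5*((-2*x) + 2))^2) = 300] divide by the outer 3. So div: (-5*((-2*x) + 2))^2 = 100.
Step 3. [(-5*((-2*x) + 2))^2 = 100] LHS squared, RHS 100 ≥ 0: apply √ (±), so sqrt: -5*((-2*x) + 2) = 10 or -10.
Step 4. [-5*((-2*x) + 2) = 10 or -10] LHS = -5·(…); ÷-5 both sides, so div: (-2*x) + 2 = -2 or 2.
Step 5. [(-2*x) + 2 = -2 or 2] -2 | LHS and -2 | -2 or 2: pull -2 out ⇒ factor: x - 1 = 1 or -1.
Step 6. [x - 1 = 1 or -1] 1 comes off first (add 1). So sub: x = 2 or 0.

Answer: x ∈ {0, 2}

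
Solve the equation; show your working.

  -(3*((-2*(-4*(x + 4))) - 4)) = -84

Step 1. [-(3*((-2*(-4*(x + 4))) - 4)) = -84] LHS negated; negate both sides, so neg: 3*((-2*(-4*(x + 4))) - 4) = 84.
Step 2. [3*((-2*(-4*(x + 4))) - 4) = 84] leading coefficient 3: divide by 3 ⇒ div: (-2*(-4*(x + 4))) - 4 = 28.
Step 3. [(-2*(-4*(x + 4))) - 4 = 28] common factor -2 (LHS and 28) — divide through, so factor: (-4*(x + 4)) + 2 = -14.
Step 4. [(-4*(x + 4)) + 2 = -14] +2 is outermost — subtract 2 both sides, so sub: -4*(x + 4) = -16.
Step 5. [-4*(x + 4) = -16] divide by the outer -4, so div: x + 4 = 4.
Step 6. [x + 4 = 4] 4 comes off first (subtract 4), so sub: x = 0.

Answer: x ∈ {0}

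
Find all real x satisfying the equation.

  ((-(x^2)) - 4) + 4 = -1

Step 1. [((-(x^2)) - 4) + 4 = -1] the outer +4 inverts by subtracting 4 ⇒ sub: (-(x^2)) - 4 = -5.
Step 2. [(-(x^2)) - 4 = -5] 4 comes off first (add 4) ⇒ sub: -(x^2) = -1.
Step 3. [-(x^2) = -1] leading − — multiply by −1. So neg: x^2 = 1.
Step 4. [x^2 = 1] √ both sides: 1 ≥ 0 gives two branches, so sqrt: x = 1 or -1.

Answer: x ∈ {-1, 1}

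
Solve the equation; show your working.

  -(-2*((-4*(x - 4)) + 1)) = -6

Step 1. [-(-2*((-4*(x - 4)) + 1)) = -6] flip signs both sides, so neg: -2*((-4*(x - 4)) + 1) = 6.
Step 2. [-2*((-4*(x - 4)) + 1) = 6] -2 out front; divide by -2, so div: (-4*(x - 4)) + 1 = -3.
Step 3. [(-4*(x - 4)) + 1 = -3] the outer +1 inverts by subtracting 1 ⇒ sub: -4*(x - 4) = -4.
Step 4. [-4*(x - 4) = -4] -4·(inner) — divide through by -4, so div: x - 4 = 1.
Step 5. [x - 4 = 1] -4 is outermost — add 4 both sides. So sub: x = 5.

Answer: x ∈ {5}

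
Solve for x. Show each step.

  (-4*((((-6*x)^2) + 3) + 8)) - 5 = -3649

Step 1. [(-4*((((-6*x)^2) + 3) + 8)) - 5 = -3649] -5 is outermost — add 5 both sides. So sub: -4*((((-6*x)^2) + 3) + 8) = -3644.
Step 2. [-4*((((-6*x)^2) + 3) + 8) = -3644] divide by the outer -4 ⇒ div: (((-6*x)^2) + 3) + 8 = 911.
Step 3. [(((-6*x)^2) + 3) + 8 = 911] 8 comes off first (subtract 8). So sub: ((-6*x)^2) + 3 = 903.
Step 4. [((-6*x)^2) + 3 = 903] 3 comes off first (subtract 3) ⇒ sub: (-6*x)^2 = 900.
Step 5. [(-6*x)^2 = 900] LHS squared, RHS 900 ≥ 0: apply √ (±), so sqrt: -6*x = 30 or -30.
Step 6. [-6*x = 30 or -30] divide by the outer -6 ⇒ div: x = -5 or 5.

Answer: x ∈ {-5, 5}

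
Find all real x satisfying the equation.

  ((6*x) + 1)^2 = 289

Step 1. [((6*x) + 1)^2 = 289] LHS squared, RHS 289 ≥ 0: apply √ (±). So sqrt: (6*x) + 1 = 17 or -17.
Step 2. [(6*x) + 1 = 17 or -17] subtract 1: x sits inside (… + 1) ⇒ sub: 6*x = 16 or -18.
Step 3. [6*x = 16 or -18] 6·(inner) — divide through by 6, so div: x = 8/3 or -3.

Answer: x ∈ {-3, 8/3}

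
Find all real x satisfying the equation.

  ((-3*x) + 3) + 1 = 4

Step 1. [((-3*x) + 3) + 1 = 4] subtract 1: x sits inside (… + 1) ⇒ sub: (-3*x) + 3 = 3.
Step 2. [(-3*x) + 3 = 3] peel the +3: subtract 3 from each side, so sub: -3*x = 0.
Step 3. [-3*x = 0] divide by the outer -3. So div: x = 0.

Answer: x ∈ {0}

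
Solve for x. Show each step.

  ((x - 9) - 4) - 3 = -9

Step 1. [((x - 9) - 4) - 3 = -9] add 3: x sits inside (… - 3). So sub: (x - 9) - 4 = -6.
Step 2. [(x - 9) - 4 = -6] 4 comes off first (add 4) ⇒ sub: x - 9 = -2.
Step 3. [x - 9 = -2] -9 is outermost — add 9 both sides. So sub: x = 7.

Answer: x ∈ {7}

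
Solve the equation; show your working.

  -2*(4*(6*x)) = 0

Step 1. [-2*(4*(6*x)) = 0] -2 out front; divide by -2. So div: 4*(6*x) = 0.
Step 2. [4*(6*x) = 0] 4 out front; divide by 4. So div: 6*x = 0.
Step 3. [6*x = 0] divide by the outer 6 ⇒ div: x = 0.

Answer: x ∈ {0}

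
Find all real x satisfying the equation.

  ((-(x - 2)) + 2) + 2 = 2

Step 1. [((-(x - 2)) + 2) + 2 = 2] peel the +2: subtract 2 from each side, so sub: (-(x - 2)) + 2 = 0.
Step 2. [(-(x - 2)) + 2 = 0] peel the +2: subtract 2 from each side ⇒ sub: -(x - 2) = -2.
Step 3. [-(x - 2) = -2] leading − — multiply by −1 ⇒ neg: x - 2 = 2.
Step 4. [x - 2 = 2] -2 is outermost — add 2 both sides ⇒ sub: x = 4.

Answer: x ∈ {4}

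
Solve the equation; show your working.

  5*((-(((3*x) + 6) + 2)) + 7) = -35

Step 1. [5*((-(((3*x) + 6) + 2)) + 7) = -35] 5·(inner) — divide through by 5 ⇒ div: (-(((3*x) + 6) + 2)) + 7 = -7.
Step 2. [(-(((3*x) + 6) + 2)) + 7 = -7] the outer +7 inverts by subtracting 7, so sub: -(((3*x) + 6) + 2) = -14.
Step 3. [-(((3*x) + 6) + 2) = -14] flip signs both sides ⇒ neg: ((3*x) + 6) + 2 = 14.
Step 4. [((3*x) + 6) + 2 = 14] peel the +2: subtract 2 from each side, so sub: (3*x) + 6 = 12.
Step 5. [(3*x) + 6 = 12] 3 | LHS and 3 | 12: pull 3 out. So factor: x + 2 = 4.
Step 6. [x + 2 = 4] +2 is outermost — subtract 2 both sides. So sub: x = 2.

Answer: x ∈ {2}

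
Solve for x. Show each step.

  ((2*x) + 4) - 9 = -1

Step 1. [((2*x) + 4) - 9 = -1] -9 is outermost — add 9 both sides. So sub: (2*x) + 4 = 8.
Step 2. [(2*x) + 4 = 8] +4 is outermost — subtract 4 both sides. So sub: 2*x = 4.
Step 3. [2*x = 4] 2·(inner) — divide through by 2, so div: x = 2.

Answer: x ∈ {2}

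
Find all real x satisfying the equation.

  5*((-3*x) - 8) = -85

Step 1. [5*((-3*x) - 8) = -85] 5 out front; divide by 5, so div: (-3*x) - 8 = -17.
Step 2. [(-3*x) - 8 = -17] 8 comes off first (add 8) ⇒ sub: -3*x = -9.
Step 3. [-3*x = -9] divide by the outer -3, so div: x = 3.

Answer: x ∈ {3}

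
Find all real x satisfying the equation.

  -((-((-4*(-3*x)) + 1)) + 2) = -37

Step 1. [-((-((-4*(-3*x)) + 1)) + 2) = -37] leading − — multiply by −1, so neg: (-((-4*(-3*x)) + 1)) + 2 = 37.
Step 2. [(-((-4*(-3*x)) + 1)) + 2 = 37] the outer +2 inverts by subtracting 2. So sub: -((-4*(-3*x)) + 1) = 35.
Step 3. [-((-4*(-3*x)) + 1) = 35] leading − — multiply by −1 ⇒ neg: (-4*(-3*x)) + 1 = -35.
Step 4. [(-4*(-3*x)) + 1 = -35] the outer +1 inverts by subtracting 1, so sub: -4*(-3*x) = -36.
Step 5. [-4*(-3*x) = -36] leading coefficient -4: divide by -4, so div: -3*x = 9.
Step 6. [-3*x = 9] LHS = -3·(…); ÷-3 both sides ⇒ div: x = -3.

Answer: x ∈ {-3}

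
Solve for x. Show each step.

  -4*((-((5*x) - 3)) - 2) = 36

Step 1. [-4*((-((5*x) - 3)) - 2) = 36] -4 out front; divide by -4 ⇒ div: (-((5*x) - 3)) - 2 = -9.
Step 2. [(-((5*x) - 3)) - 2 = -9] the outer -2 inverts by adding 2. So sub: -((5*x) - 3) = -7.
Step 3. [-((5*x) - 3) = -7] LHS negated; negate both sides ⇒ neg: (5*x) - 3 = 7.
Step 4. [(5*x) - 3 = 7] -3 is outermost — add 3 both sides. So sub: 5*x = 10.
Step 5. [5*x = 10] 5·(inner) — divide through by 5 ⇒ div: x = 2.

Answer: x ∈ {2}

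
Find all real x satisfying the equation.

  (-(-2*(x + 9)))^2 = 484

Step 1. [(-(-2*(x + 9)))^2 = 484] 484 ≥ 0, LHS is (·)² — take ±√. So sqrt: -(-2*(x + 9)) = 22 or -22.
Step 2. [-(-2*(x + 9)) = 22 or -22] leading − — multiply by −1. So neg: -2*(x + 9) = -22 or 22.
Step 3. [-2*(x + 9) = -22 or 22] divide by the outer -2. So div: x + 9 = 11 or -11.
Step 4. [x + 9 = 11 or -11] peel the +9: subtract 9 from each side ⇒ sub: x = 2 or -20.

Answer: x ∈ {-20, 2}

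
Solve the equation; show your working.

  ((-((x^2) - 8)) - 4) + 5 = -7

Step 1. [((-((x^2) - 8)) - 4) + 5 = -7] subtract 5: x sits inside (… + 5) ⇒ sub: (-((x^2) - 8)) - 4 = -12.
Step 2. [(-((x^2) - 8)) - 4 = -12] the outer -4 inverts by adding 4. So sub: -((x^2) - 8) = -8.
Step 3. [-((x^2) - 8) = -8] leading − — multiply by −1. So neg: (x^2) - 8 = 8.
Step 4. [(x^2) - 8 = 8] -8 is outermost — add 8 both sides, so sub: x^2 = 16.
Step 5. [x^2 = 16] √ both sides: 16 ≥ 0 gives two branches, so sqrt: x = 4 or -4.

Answer: x ∈ {-4, 4}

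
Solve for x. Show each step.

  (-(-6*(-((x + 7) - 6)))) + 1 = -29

Step 1. [(-(-6*(-((x + 7) - 6)))) + 1 = -29] 1 comes off first (subtract 1), so sub: -(-6*(-((x + 7) - 6))) = -30.
Step 2. [-(-6*(-((x + 7) - 6))) = -30] leading − — multiply by −1, so neg: -6*(-((x + 7) - 6)) = 30.
Step 3. [-6*(-((x + 7) - 6)) = 30] -6·(inner) — divide through by -6 ⇒ div: -((x + 7) - 6) = -5.
Step 4. [-((x + 7) - 6) = -5] leading − — multiply by −1, so neg: (x + 7) - 6 = 5.
Step 5. [(x + 7) - 6 = 5] 6 comes off first (add 6). So sub: x + 7 = 11.
Step 6. [x + 7 = 11] the outer +7 inverts by subtracting 7, so sub: x = 4.

Answer: x ∈ {4}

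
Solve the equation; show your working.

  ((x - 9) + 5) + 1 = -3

Step 1. [((x - 9) + 5) + 1 = -3] peel the +1: subtract 1 from each side ⇒ sub: (x - 9) + 5 = -4.
Step 2. [(x - 9) + 5 = -4] subtract 5: x sits inside (… + 5). So sub: x - 9 = -9.
Step 3. [x - 9 = -9] the outer -9 inverts by adding 9, so sub: x = 0.

Answer: x ∈ {0}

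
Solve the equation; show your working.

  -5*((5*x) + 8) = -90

Step 1. [-5*((5*x) + 8) = -90] leading coefficient -5: divide by -5. So div: (5*x) + 8 = 18.
Step 2. [(5*x) + 8 = 18] 8 comes off first (subtract 8), so sub: 5*x = 10.
Step 3. [5*x = 10] 5·(inner) — divide through by 5 ⇒ div: x = 2.

Answer: x ∈ {2}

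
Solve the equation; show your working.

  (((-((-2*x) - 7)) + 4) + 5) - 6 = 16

Step 1. [(((-((-2*x) - 7)) + 4) + 5) - 6 = 16] peel the -6: add 6 from each side, so sub: ((-((-2*x) - 7)) + 4) + 5 = 22.
Step 2. [((-((-2*x) - 7)) + 4) + 5 = 22] +5 is outermost — subtract 5 both sides, so sub: (-((-2*x) - 7)) + 4 = 17.
Step 3. [(-((-2*x) - 7)) + 4 = 17] peel the +4: subtract 4 from each side. So sub: -((-2*x) - 7) = 13.
Step 4. [-((-2*x) - 7) = 13] flip signs both sides ⇒ neg: (-2*x) - 7 = -13.
Step 5. [(-2*x) - 7 = -13] -7 is outermost — add 7 both sides ⇒ sub: -2*x = -6.
Step 6. [-2*x = -6] -2 out front; divide by -2, so div: x = 3.

Answer: x ∈ {3}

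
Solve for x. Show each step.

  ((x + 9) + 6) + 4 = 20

Step 1. [((x + 9) + 6) + 4 = 20] +4 is outermost — subtract 4 both sides. So sub: (x + 9) + 6 = 16.
Step 2. [(x + 9) + 6 = 16] 6 comes off first (subtract 6). So sub: x + 9 = 10.
Step 3. [x + 9 = 10] the outer +9 inverts by subtracting 9 ⇒ sub: x = 1.

Answer: x ∈ {1}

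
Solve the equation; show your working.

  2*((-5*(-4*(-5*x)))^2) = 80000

Step 1. [2*((-5*(-4*(-5*x)))^2) = 80000] 2 out front; divide by 2 ⇒ div: (-5*(-4*(-5*x)))^2 = 40000.
Step 2. [(-5*(-4*(-5*x)))^2 = 40000] 40000 ≥ 0, LHS is (·)² — take ±√. So sqrt: -5*(-4*(-5*x)) = 200 or -200.
Step 3. [-5*(-4*(-5*x)) = 200 or -200] leading coefficient -5: divide by -5. So div: -4*(-5*x) = -40 or 40.
Step 4. [-4*(-5*x) = -40 or 40] divide by the outer -4 ⇒ div: -5*x = 10 or -10.
Step 5. [-5*x = 10 or -10] divide by the outer -5 ⇒ div: x = -2 or 2.

Answer: x ∈ {-2, 2}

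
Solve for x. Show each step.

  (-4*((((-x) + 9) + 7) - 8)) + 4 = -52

Step 1. [(-4*((((-x) + 9) + 7) - 8)) + 4 = -52] +4 is outermost — subtract 4 both sides, so sub: -4*((((-x) + 9) + 7) - 8) = -56.
Step 2. [-4*((((-x) + 9) + 7) - 8) = -56] LHS = -4·(…); ÷-4 both sides, so div: (((-x) + 9) + 7) - 8 = 14.
Step 3. [(((-x) + 9) + 7) - 8 = 14] peel the -8: add 8 from each side, so sub: ((-x) + 9) + 7 = 22.
Step 4. [((-x) + 9) + 7 = 22] subtract 7: x sits inside (… + 7). So sub: (-x) + 9 = 15.
Step 5. [(-x) + 9 = 15] 9 comes off first (subtract 9) ⇒ sub: -x = 6.
Step 6. [-x = 6] LHS negated; negate both sides, so neg: x = -6.

Answer: x ∈ {-6}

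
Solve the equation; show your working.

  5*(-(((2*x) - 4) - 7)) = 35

Step 1. [5*(-(((2*x) - 4) - 7)) = 35] 5 out front; divide by 5. So div: -(((2*x) - 4) - 7) = 7.
Step 2. [-(((2*x) - 4) - 7) = 7] flip signs both sides. So neg: ((2*x) - 4) - 7 = -7.
Step 3. [((2*x) - 4) - 7 = -7] -7 is outermost — add 7 both sides, so sub: (2*x) - 4 = 0.
Step 4. [(2*x) - 4 = 0] 2 | LHS and 2 | 0: pull 2 out ⇒ factor: x - 2 = 0.
Step 5. [x - 2 = 0] 2 comes off first (add 2) ⇒ sub: x = 2.

Answer: x ∈ {2}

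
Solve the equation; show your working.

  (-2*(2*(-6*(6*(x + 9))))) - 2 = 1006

Step 1. [(-2*(2*(-6*(6*(x + 9))))) - 2 = 1006] peel the -2: add 2 from each side ⇒ sub: -2*(2*(-6*(6*(x + 9)))) = 1008.
Step 2. [-2*(2*(-6*(6*(x + 9)))) = 1008] LHS = -2·(…); ÷-2 both sides. So div: 2*(-6*(6*(x + 9))) = -504.
Step 3. [2*(-6*(6*(x + 9))) = -504] divide by the outer 2, so div: -6*(6*(x + 9)) = -252.
Step 4. [-6*(6*(x + 9)) = -252] -6·(inner) — divide through by -6. So div: 6*(x + 9) = 42.
Step 5. [6*(x + 9) = 42] 6 out front; divide by 6. So div: x + 9 = 7.
Step 6. [x + 9 = 7] +9 is outermost — subtract 9 both sides. So sub: x = -2.

Answer: x ∈ {-2}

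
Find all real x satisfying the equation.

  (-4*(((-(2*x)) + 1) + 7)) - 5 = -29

Step 1. [(-4*(((-(2*x)) + 1) + 7)) - 5 = -29] the outer -5 inverts by adding 5. So sub: -4*(((-(2*x)) + 1) + 7) = -24.
Step 2. [-4*(((-(2*x)) + 1) + 7) = -24] -4 out front; divide by -4 ⇒ div: ((-(2*x)) + 1) + 7 = 6.
Step 3. [((-(2*x)) + 1) + 7 = 6] 7 comes off first (subtract 7). So sub: (-(2*x)) + 1 = -1.
Step 4. [(-(2*x)) + 1 = -1] +1 is outermost — subtract 1 both sides, so sub: -(2*x) = -2.
Step 5. [-(2*x) = -2] leading − — multiply by −1, so neg: 2*x = 2.
Step 6. [2*x = 2] 2·(inner) — divide through by 2, so div: x = 1.

Answer: x ∈ {1}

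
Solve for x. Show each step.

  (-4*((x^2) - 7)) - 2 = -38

Step 1. [(-4*((x^2) - 7)) - 2 = -38] -2 is outermost — add 2 both sides ⇒ sub: -4*((x^2) - 7) = -36.
Step 2. [-4*((x^2) - 7) = -36] leading coefficient -4: divide by -4. So div: (x^2) - 7 = 9.
Step 3. [(x^2) - 7 = 9] add 7: x sits inside (… - 7), so sub: x^2 = 16.
Step 4. [x^2 = 16] √ both sides: 16 ≥ 0 gives two branches, so sqrt: x = 4 or -4.

Answer: x ∈ {-4, 4}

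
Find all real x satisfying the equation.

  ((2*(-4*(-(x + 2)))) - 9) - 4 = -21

Step 1. [((2*(-4*(-(x + 2)))) - 9) - 4 = -21] the outer -4 inverts by adding 4. So sub: (2*(-4*(-(x + 2)))) - 9 = -17.
Step 2. [(2*(-4*(-(x + 2)))) - 9 = -17] -9 is outermost — add 9 both sides. So sub: 2*(-4*(-(x + 2))) = -8.
Step 3. [2*(-4*(-(x + 2))) = -8] 2 out front; divide by 2 ⇒ div: -4*(-(x + 2)) = -4.
Step 4. [-4*(-(x + 2)) = -4] -4·(inner) — divide through by -4, so div: -(x + 2) = 1.
Step 5. [-(x + 2) = 1] leading − — multiply by −1. So neg: x + 2 = -1.
Step 6. [x + 2 = -1] +2 is outermost — subtract 2 both sides. So sub: x = -3.

Answer: x ∈ {-3}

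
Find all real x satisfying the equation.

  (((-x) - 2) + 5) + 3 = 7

Step 1. [(((-x) - 2) + 5) + 3 = 7] +3 is outermost — subtract 3 both sides, so sub: ((-x) - 2) + 5 = 4.
Step 2. [((-x) - 2) + 5 = 4] +5 is outermost — subtract 5 both sides. So sub: (-x) - 2 = -1.
Step 3. [(-x) - 2 = -1] peel the -2: add 2 from each side ⇒ sub: -x = 1.
Step 4. [-x = 1] flip signs both sides, so neg: x = -1.

Answer: x ∈ {-1}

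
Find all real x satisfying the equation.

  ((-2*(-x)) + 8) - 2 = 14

Step 1. [((-2*(-x)) + 8) - 2 = 14] peel the -2: add 2 from each side ⇒ sub: (-2*(-x)) + 8 = 16.
Step 2. [(-2*(-x)) + 8 = 16] 8 comes off first (subtract 8). So sub: -2*(-x) = 8.
Step 3. [-2*(-x) = 8] -2 out front; divide by -2 ⇒ div: -x = -4.
Step 4. [-x = -4] flip signs both sides ⇒ neg: x = 4.

Answer: x ∈ {4}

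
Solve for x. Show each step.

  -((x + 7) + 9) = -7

Step 1. [-((x + 7) + 9) = -7] LHS negated; negate both sides ⇒ neg: (x + 7) + 9 = 7.
Step 2. [(x + 7) + 9 = 7] +9 is outermost — subtract 9 both sides. So sub: x + 7 = -2.
Step 3. [x + 7 = -2] the outer +7 inverts by subtracting 7, so sub: x = -9.

Answer: x ∈ {-9}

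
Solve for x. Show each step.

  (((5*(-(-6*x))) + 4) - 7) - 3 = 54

Step 1. [(((5*(-(-6*x))) + 4) - 7) - 3 = 54] 3 comes off first (add 3), so sub: ((5*(-(-6*x))) + 4) - 7 = 57.
Step 2. [((5*(-(-6*x))) + 4) - 7 = 57] -7 is outermost — add 7 both sides ⇒ sub: (5*(-(-6*x))) + 4 = 64.
Step 3. [(5*(-(-6*x))) + 4 = 64] the outer +4 inverts by subtracting 4, so sub: 5*(-(-6*x)) = 60.
Step 4. [5*(-(-6*x)) = 60] LHS = 5·(…); ÷5 both sides. So div: -(-6*x) = 12.
Step 5. [-(-6*x) = 12] flip signs both sides ⇒ neg: -6*x = -12.
Step 6. [-6*x = -12] leading coefficient -6: divide by -6. So div: x = 2.

Answer: x ∈ {2}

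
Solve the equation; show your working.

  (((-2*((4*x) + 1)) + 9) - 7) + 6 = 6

Step 1. [(((-2*((4*x) + 1)) + 9) - 7) + 6 = 6] peel the +6: subtract 6 from each side. So sub: ((-2*((4*x) + 1)) + 9) - 7 = 0.
Step 2. [((-2*((4*x) + 1)) + 9) - 7 = 0] the outer -7 inverts by adding 7. So sub: (-2*((4*x) + 1)) + 9 = 7.
Step 3. [(-2*((4*x) + 1)) + 9 = 7] peel the +9: subtract 9 from each side. So sub: -2*((4*x) + 1) = -2.
Step 4. [-2*((4*x) + 1) = -2] -2·(inner) — divide through by -2, so div: (4*x) + 1 = 1.
Step 5. [(4*x) + 1 = 1] the outer +1 inverts by subtracting 1. So sub: 4*x = 0.
Step 6. [4*x = 0] 4 out front; divide by 4 ⇒ div: x = 0.

Answer: x ∈ {0}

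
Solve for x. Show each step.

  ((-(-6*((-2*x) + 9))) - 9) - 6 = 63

Step 1. [((-(-6*((-2*x) + 9))) - 9) - 6 = 63] 6 comes off first (add 6), so sub: (-(-6*((-2*x) + 9))) - 9 = 69.
Step 2. [(-(-6*((-2*x) + 9))) - 9 = 69] -9 is outermost — add 9 both sides, so sub: -(-6*((-2*x) + 9)) = 78.
Step 3. [-(-6*((-2*x) + 9)) = 78] flip signs both sides ⇒ neg: -6*((-2*x) + 9) = -78.
Step 4. [-6*((-2*x) + 9) = -78] -6·(inner) — divide through by -6. So div: (-2*x) + 9 = 13.
Step 5. [(-2*x) + 9 = 13] +9 is outermost — subtract 9 both sides ⇒ sub: -2*x = 4.
Step 6. [-2*x = 4] -2·(inner) — divide through by -2, so div: x = -2.

Answer: x ∈ {-2}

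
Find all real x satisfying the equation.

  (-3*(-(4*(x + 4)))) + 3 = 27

Step 1. [(-3*(-(4*(x + 4)))) + 3 = 27] +3 is outermost — subtract 3 both sides ⇒ sub: -3*(-(4*(x + 4))) = 24.
Step 2. [-3*(-(4*(x + 4))) = 24] leading coefficient -3: divide by -3, so div: -(4*(x + 4)) = -8.
Step 3. [-(4*(x + 4)) = -8] flip signs both sides, so neg: 4*(x + 4) = 8.
Step 4. [4*(x + 4) = 8] LHS = 4·(…); ÷4 both sides. So div: x + 4 = 2.
Step 5. [x + 4 = 2] 4 comes off first (subtract 4). So sub: x = -2.

Answer: x ∈ {-2}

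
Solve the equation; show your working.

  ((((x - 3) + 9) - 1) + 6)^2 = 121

Step 1. [((((x - 3) + 9) - 1) + 6)^2 = 121] 121 ≥ 0, LHS is (·)² — take ±√ ⇒ sqrt: (((x - 3) + 9) - 1) + 6 = 11 or -11.
Step 2. [(((x - 3) + 9) - 1) + 6 = 11 or -11] the outer +6 inverts by subtracting 6 ⇒ sub: ((x - 3) + 9) - 1 = 5 or -17.
Step 3. [((x - 3) + 9) - 1 = 5 or -17] peel the -1: add 1 from each side, so sub: (x - 3) + 9 = 6 or -16.
Step 4. [(x - 3) + 9 = 6 or -16] peel the +9: subtract 9 from each side ⇒ sub: x - 3 = -3 or -25.
Step 5. [x - 3 = -3 or -25] the outer -3 inverts by adding 3, so sub: x = 0 or -22.

Answer: x ∈ {-22, 0}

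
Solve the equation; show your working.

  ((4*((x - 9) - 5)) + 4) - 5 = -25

Step 1. [((4*((x - 9) - 5)) + 4) - 5 = -25] the outer -5 inverts by adding 5 ⇒ sub: (4*((x - 9) - 5)) + 4 = -20.
Step 2. [(4*((x - 9) - 5)) + 4 = -20] 4 | LHS and 4 | -20: pull 4 out ⇒ factor: ((x - 9) - 5) + 1 = -5.
Step 3. [((x - 9) - 5) + 1 = -5] the outer +1 inverts by subtracting 1 ⇒ sub: (x - 9) - 5 = -6.
Step 4. [(x - 9) - 5 = -6] 5 comes off first (add 5), so sub: x - 9 = -1.
Step 5. [x - 9 = -1] 9 comes off first (add 9), so sub: x = 8.

Answer: x ∈ {8}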